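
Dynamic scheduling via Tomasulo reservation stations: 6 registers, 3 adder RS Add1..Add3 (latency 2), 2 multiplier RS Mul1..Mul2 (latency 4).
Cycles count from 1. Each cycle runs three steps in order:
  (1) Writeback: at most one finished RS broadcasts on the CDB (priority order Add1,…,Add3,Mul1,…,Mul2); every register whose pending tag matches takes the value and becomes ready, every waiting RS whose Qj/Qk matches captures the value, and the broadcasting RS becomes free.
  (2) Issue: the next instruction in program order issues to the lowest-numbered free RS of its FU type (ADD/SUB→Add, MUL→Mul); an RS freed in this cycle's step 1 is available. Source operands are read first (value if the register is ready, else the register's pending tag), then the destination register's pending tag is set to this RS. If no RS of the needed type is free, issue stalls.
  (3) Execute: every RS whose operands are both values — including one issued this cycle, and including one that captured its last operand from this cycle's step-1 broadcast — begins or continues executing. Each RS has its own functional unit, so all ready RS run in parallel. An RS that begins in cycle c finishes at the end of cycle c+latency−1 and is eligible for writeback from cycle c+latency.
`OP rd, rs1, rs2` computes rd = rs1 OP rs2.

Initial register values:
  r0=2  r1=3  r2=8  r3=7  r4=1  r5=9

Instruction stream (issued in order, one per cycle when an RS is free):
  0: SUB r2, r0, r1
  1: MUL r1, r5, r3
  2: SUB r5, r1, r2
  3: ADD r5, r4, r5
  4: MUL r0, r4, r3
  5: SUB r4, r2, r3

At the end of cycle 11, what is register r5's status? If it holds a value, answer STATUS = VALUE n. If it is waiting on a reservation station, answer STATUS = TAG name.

STATUS = VALUE 65

  c1: issue SUB r2<-Add1  regs: r0:2,r1:3,r2:Add1,r3:7,r4:1,r5:9
  c2: issue MUL r1<-Mul1  regs: r0:2,r1:Mul1,r2:Add1,r3:7,r4:1,r5:9
  c3: CDB Add1=-1; issue SUB r5<-Add1  regs: r0:2,r1:Mul1,r2:-1,r3:7,r4:1,r5:Add1
  c4: issue ADD r5<-Add2  regs: r0:2,r1:Mul1,r2:-1,r3:7,r4:1,r5:Add2
  c5: issue MUL r0<-Mul2  regs: r0:Mul2,r1:Mul1,r2:-1,r3:7,r4:1,r5:Add2
  c6: CDB Mul1=63; issue SUB r4<-Add3  regs: r0:Mul2,r1:63,r2:-1,r3:7,r4:Add3,r5:Add2
  c7: -  regs: r0:Mul2,r1:63,r2:-1,r3:7,r4:Add3,r5:Add2
  c8: CDB Add1=64  regs: r0:Mul2,r1:63,r2:-1,r3:7,r4:Add3,r5:Add2
  c9: CDB Add3=-8  regs: r0:Mul2,r1:63,r2:-1,r3:7,r4:-8,r5:Add2
  c10: CDB Add2=65  regs: r0:Mul2,r1:63,r2:-1,r3:7,r4:-8,r5:65
  c11: CDB Mul2=7  regs: r0:7,r1:63,r2:-1,r3:7,r4:-8,r5:65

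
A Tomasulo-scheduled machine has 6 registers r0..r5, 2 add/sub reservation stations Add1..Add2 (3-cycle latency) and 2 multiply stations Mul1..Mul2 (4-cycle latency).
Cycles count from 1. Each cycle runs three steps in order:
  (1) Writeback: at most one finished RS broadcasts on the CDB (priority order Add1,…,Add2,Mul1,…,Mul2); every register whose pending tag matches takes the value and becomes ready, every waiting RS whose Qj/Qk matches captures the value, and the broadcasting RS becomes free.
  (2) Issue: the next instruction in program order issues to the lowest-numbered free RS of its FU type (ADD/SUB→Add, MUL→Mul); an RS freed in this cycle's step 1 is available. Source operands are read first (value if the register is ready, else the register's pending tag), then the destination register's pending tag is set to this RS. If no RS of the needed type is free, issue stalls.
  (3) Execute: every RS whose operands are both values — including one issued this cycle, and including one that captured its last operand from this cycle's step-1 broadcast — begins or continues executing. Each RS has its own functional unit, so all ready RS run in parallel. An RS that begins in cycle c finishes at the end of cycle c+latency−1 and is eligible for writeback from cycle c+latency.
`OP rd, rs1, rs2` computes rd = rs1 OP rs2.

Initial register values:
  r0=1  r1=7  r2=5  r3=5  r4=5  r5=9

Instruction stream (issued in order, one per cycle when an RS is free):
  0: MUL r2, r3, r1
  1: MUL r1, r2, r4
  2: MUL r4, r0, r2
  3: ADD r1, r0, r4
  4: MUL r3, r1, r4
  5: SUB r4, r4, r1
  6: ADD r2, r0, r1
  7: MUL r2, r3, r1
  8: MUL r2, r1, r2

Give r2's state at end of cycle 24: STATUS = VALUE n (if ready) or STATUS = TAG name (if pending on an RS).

c1: issue MUL r2<-Mul1 | r0:1,r1:7,r2:Mul1,r3:5,r4:5,r5:9
c2: issue MUL r1<-Mul2 | r0:1,r1:Mul2,r2:Mul1,r3:5,r4:5,r5:9
c3: stall | r0:1,r1:Mul2,r2:Mul1,r3:5,r4:5,r5:9
c4: stall | r0:1,r1:Mul2,r2:Mul1,r3:5,r4:5,r5:9
c5: CDB Mul1=35; issue MUL r4<-Mul1 | r0:1,r1:Mul2,r2:35,r3:5,r4:Mul1,r5:9
c6: issue ADD r1<-Add1 | r0:1,r1:Add1,r2:35,r3:5,r4:Mul1,r5:9
c7: stall | r0:1,r1:Add1,r2:35,r3:5,r4:Mul1,r5:9
c8: stall | r0:1,r1:Add1,r2:35,r3:5,r4:Mul1,r5:9
c9: CDB Mul1=35; issue MUL r3<-Mul1 | r0:1,r1:Add1,r2:35,r3:Mul1,r4:35,r5:9
c10: CDB Mul2=175; issue SUB r4<-Add2 | r0:1,r1:Add1,r2:35,r3:Mul1,r4:Add2,r5:9
c11: stall | r0:1,r1:Add1,r2:35,r3:Mul1,r4:Add2,r5:9
c12: CDB Add1=36; issue ADD r2<-Add1 | r0:1,r1:36,r2:Add1,r3:Mul1,r4:Add2,r5:9
c13: issue MUL r2<-Mul2 | r0:1,r1:36,r2:Mul2,r3:Mul1,r4:Add2,r5:9
c14: stall | r0:1,r1:36,r2:Mul2,r3:Mul1,r4:Add2,r5:9
c15: CDB Add1=37; stall | r0:1,r1:36,r2:Mul2,r3:Mul1,r4:Add2,r5:9
c16: CDB Add2=-1; stall | r0:1,r1:36,r2:Mul2,r3:Mul1,r4:-1,r5:9
c17: CDB Mul1=1260; issue MUL r2<-Mul1 | r0:1,r1:36,r2:Mul1,r3:1260,r4:-1,r5:9
c18: - | r0:1,r1:36,r2:Mul1,r3:1260,r4:-1,r5:9
c19: - | r0:1,r1:36,r2:Mul1,r3:1260,r4:-1,r5:9
c20: - | r0:1,r1:36,r2:Mul1,r3:1260,r4:-1,r5:9
c21: CDB Mul2=45360 | r0:1,r1:36,r2:Mul1,r3:1260,r4:-1,r5:9
c22: - | r0:1,r1:36,r2:Mul1,r3:1260,r4:-1,r5:9
c23: - | r0:1,r1:36,r2:Mul1,r3:1260,r4:-1,r5:9
c24: - | r0:1,r1:36,r2:Mul1,r3:1260,r4:-1,r5:9

STATUS = TAG Mul1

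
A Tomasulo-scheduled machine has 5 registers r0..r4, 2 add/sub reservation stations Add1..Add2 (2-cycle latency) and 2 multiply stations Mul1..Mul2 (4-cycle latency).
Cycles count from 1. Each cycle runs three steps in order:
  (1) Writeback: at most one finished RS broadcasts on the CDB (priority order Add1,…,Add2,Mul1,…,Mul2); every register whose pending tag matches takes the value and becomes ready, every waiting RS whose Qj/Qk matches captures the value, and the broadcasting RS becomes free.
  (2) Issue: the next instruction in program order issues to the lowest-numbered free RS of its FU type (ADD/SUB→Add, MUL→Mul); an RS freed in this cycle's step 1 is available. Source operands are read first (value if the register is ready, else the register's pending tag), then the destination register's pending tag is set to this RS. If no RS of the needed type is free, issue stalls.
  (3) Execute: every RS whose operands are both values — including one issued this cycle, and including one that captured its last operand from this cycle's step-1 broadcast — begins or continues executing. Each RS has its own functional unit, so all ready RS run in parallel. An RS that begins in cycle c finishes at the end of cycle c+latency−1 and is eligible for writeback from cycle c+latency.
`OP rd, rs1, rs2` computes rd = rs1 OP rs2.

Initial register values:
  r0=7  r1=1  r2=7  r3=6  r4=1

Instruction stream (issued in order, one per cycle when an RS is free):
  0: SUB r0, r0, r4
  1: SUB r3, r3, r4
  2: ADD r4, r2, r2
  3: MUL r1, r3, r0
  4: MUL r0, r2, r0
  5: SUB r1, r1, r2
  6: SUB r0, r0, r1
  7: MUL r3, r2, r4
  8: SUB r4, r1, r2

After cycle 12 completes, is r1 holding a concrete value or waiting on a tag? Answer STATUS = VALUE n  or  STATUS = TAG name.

STATUS = VALUE 23

c1: issue SUB r0<-Add1 | r0:Add1,r1:1,r2:7,r3:6,r4:1
c2: issue SUB r3<-Add2 | r0:Add1,r1:1,r2:7,r3:Add2,r4:1
c3: CDB Add1=6; issue ADD r4<-Add1 | r0:6,r1:1,r2:7,r3:Add2,r4:Add1
c4: CDB Add2=5; issue MUL r1<-Mul1 | r0:6,r1:Mul1,r2:7,r3:5,r4:Add1
c5: CDB Add1=14; issue MUL r0<-Mul2 | r0:Mul2,r1:Mul1,r2:7,r3:5,r4:14
c6: issue SUB r1<-Add1 | r0:Mul2,r1:Add1,r2:7,r3:5,r4:14
c7: issue SUB r0<-Add2 | r0:Add2,r1:Add1,r2:7,r3:5,r4:14
c8: CDB Mul1=30; issue MUL r3<-Mul1 | r0:Add2,r1:Add1,r2:7,r3:Mul1,r4:14
c9: CDB Mul2=42; stall | r0:Add2,r1:Add1,r2:7,r3:Mul1,r4:14
c10: CDB Add1=23; issue SUB r4<-Add1 | r0:Add2,r1:23,r2:7,r3:Mul1,r4:Add1
c11: - | r0:Add2,r1:23,r2:7,r3:Mul1,r4:Add1
c12: CDB Add1=16 | r0:Add2,r1:23,r2:7,r3:Mul1,r4:16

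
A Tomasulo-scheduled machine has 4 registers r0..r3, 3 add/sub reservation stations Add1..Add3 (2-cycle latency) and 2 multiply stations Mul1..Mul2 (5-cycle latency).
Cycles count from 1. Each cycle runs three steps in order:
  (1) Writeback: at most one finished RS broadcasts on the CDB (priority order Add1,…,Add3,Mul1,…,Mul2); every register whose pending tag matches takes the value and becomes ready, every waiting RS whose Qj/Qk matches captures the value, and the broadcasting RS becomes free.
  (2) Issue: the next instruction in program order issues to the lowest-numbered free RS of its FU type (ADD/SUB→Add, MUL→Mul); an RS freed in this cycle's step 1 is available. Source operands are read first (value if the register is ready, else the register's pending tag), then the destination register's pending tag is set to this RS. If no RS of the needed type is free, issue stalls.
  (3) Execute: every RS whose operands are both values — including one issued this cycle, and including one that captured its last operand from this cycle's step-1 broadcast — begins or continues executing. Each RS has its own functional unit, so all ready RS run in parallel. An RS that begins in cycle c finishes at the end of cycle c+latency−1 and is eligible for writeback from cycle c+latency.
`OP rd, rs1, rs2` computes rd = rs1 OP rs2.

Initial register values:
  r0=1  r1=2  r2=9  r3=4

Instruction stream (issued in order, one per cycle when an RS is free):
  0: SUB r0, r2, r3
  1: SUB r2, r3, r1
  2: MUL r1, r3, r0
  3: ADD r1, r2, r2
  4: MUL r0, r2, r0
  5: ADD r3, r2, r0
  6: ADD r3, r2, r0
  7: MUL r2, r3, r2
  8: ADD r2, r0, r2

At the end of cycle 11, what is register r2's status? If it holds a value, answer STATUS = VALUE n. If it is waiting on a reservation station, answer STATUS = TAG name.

  c1: issue SUB r0<-Add1  regs: r0:Add1,r1:2,r2:9,r3:4
  c2: issue SUB r2<-Add2  regs: r0:Add1,r1:2,r2:Add2,r3:4
  c3: CDB Add1=5; issue MUL r1<-Mul1  regs: r0:5,r1:Mul1,r2:Add2,r3:4
  c4: CDB Add2=2; issue ADD r1<-Add1  regs: r0:5,r1:Add1,r2:2,r3:4
  c5: issue MUL r0<-Mul2  regs: r0:Mul2,r1:Add1,r2:2,r3:4
  c6: CDB Add1=4; issue ADD r3<-Add1  regs: r0:Mul2,r1:4,r2:2,r3:Add1
  c7: issue ADD r3<-Add2  regs: r0:Mul2,r1:4,r2:2,r3:Add2
  c8: CDB Mul1=20; issue MUL r2<-Mul1  regs: r0:Mul2,r1:4,r2:Mul1,r3:Add2
  c9: issue ADD r2<-Add3  regs: r0:Mul2,r1:4,r2:Add3,r3:Add2
  c10: CDB Mul2=10  regs: r0:10,r1:4,r2:Add3,r3:Add2
  c11: -  regs: r0:10,r1:4,r2:Add3,r3:Add2

STATUS = TAG Add3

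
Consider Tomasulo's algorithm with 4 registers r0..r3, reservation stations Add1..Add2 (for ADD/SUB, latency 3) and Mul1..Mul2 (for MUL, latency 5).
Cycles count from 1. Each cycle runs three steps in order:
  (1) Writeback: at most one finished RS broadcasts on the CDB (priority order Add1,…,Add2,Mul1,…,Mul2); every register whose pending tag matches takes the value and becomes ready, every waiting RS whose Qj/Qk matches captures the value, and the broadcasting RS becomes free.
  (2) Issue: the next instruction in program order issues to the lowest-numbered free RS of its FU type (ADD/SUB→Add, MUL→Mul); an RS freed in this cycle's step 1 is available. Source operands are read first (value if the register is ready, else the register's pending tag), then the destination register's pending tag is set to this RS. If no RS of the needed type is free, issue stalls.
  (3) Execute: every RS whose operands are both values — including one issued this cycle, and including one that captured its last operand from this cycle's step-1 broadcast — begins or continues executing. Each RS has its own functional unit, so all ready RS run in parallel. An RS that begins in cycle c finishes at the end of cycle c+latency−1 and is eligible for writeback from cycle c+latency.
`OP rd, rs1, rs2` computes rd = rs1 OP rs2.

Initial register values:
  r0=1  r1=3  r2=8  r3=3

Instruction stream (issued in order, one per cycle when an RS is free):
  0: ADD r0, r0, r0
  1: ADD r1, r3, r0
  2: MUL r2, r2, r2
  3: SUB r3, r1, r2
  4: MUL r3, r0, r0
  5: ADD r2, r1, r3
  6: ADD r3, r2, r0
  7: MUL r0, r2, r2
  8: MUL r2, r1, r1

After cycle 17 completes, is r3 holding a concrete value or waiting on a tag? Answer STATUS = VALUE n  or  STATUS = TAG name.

STATUS = VALUE 11

  c1: issue ADD r0<-Add1  regs: r0:Add1,r1:3,r2:8,r3:3
  c2: issue ADD r1<-Add2  regs: r0:Add1,r1:Add2,r2:8,r3:3
  c3: issue MUL r2<-Mul1  regs: r0:Add1,r1:Add2,r2:Mul1,r3:3
  c4: CDB Add1=2; issue SUB r3<-Add1  regs: r0:2,r1:Add2,r2:Mul1,r3:Add1
  c5: issue MUL r3<-Mul2  regs: r0:2,r1:Add2,r2:Mul1,r3:Mul2
  c6: stall  regs: r0:2,r1:Add2,r2:Mul1,r3:Mul2
  c7: CDB Add2=5; issue ADD r2<-Add2  regs: r0:2,r1:5,r2:Add2,r3:Mul2
  c8: CDB Mul1=64; stall  regs: r0:2,r1:5,r2:Add2,r3:Mul2
  c9: stall  regs: r0:2,r1:5,r2:Add2,r3:Mul2
  c10: CDB Mul2=4; stall  regs: r0:2,r1:5,r2:Add2,r3:4
  c11: CDB Add1=-59; issue ADD r3<-Add1  regs: r0:2,r1:5,r2:Add2,r3:Add1
  c12: issue MUL r0<-Mul1  regs: r0:Mul1,r1:5,r2:Add2,r3:Add1
  c13: CDB Add2=9; issue MUL r2<-Mul2  regs: r0:Mul1,r1:5,r2:Mul2,r3:Add1
  c14: -  regs: r0:Mul1,r1:5,r2:Mul2,r3:Add1
  c15: -  regs: r0:Mul1,r1:5,r2:Mul2,r3:Add1
  c16: CDB Add1=11  regs: r0:Mul1,r1:5,r2:Mul2,r3:11
  c17: -  regs: r0:Mul1,r1:5,r2:Mul2,r3:11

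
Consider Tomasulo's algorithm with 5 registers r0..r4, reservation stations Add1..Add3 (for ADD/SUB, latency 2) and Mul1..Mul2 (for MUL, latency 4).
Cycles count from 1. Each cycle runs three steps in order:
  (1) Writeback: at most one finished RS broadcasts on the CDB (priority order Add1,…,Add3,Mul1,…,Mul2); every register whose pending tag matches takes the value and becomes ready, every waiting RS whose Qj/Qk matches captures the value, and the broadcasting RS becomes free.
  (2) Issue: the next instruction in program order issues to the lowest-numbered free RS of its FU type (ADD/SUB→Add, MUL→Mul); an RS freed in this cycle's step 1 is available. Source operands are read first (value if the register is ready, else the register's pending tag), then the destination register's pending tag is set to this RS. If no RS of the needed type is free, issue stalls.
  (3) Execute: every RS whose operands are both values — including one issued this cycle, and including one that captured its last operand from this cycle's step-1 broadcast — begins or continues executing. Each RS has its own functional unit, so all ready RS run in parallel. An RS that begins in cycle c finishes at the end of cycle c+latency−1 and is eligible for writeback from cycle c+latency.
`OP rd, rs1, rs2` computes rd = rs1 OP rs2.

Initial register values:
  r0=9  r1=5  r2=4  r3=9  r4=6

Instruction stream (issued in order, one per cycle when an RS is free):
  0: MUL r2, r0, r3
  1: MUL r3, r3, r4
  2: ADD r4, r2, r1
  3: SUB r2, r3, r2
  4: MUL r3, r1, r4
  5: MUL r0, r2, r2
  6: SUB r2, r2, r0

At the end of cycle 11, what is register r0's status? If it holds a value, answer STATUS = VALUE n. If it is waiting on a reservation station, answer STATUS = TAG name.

  c1: issue MUL r2<-Mul1  regs: r0:9,r1:5,r2:Mul1,r3:9,r4:6
  c2: issue MUL r3<-Mul2  regs: r0:9,r1:5,r2:Mul1,r3:Mul2,r4:6
  c3: issue ADD r4<-Add1  regs: r0:9,r1:5,r2:Mul1,r3:Mul2,r4:Add1
  c4: issue SUB r2<-Add2  regs: r0:9,r1:5,r2:Add2,r3:Mul2,r4:Add1
  c5: CDB Mul1=81; issue MUL r3<-Mul1  regs: r0:9,r1:5,r2:Add2,r3:Mul1,r4:Add1
  c6: CDB Mul2=54; issue MUL r0<-Mul2  regs: r0:Mul2,r1:5,r2:Add2,r3:Mul1,r4:Add1
  c7: CDB Add1=86; issue SUB r2<-Add1  regs: r0:Mul2,r1:5,r2:Add1,r3:Mul1,r4:86
  c8: CDB Add2=-27  regs: r0:Mul2,r1:5,r2:Add1,r3:Mul1,r4:86
  c9: -  regs: r0:Mul2,r1:5,r2:Add1,r3:Mul1,r4:86
  c10: -  regs: r0:Mul2,r1:5,r2:Add1,r3:Mul1,r4:86
  c11: CDB Mul1=430  regs: r0:Mul2,r1:5,r2:Add1,r3:430,r4:86

STATUS = TAG Mul2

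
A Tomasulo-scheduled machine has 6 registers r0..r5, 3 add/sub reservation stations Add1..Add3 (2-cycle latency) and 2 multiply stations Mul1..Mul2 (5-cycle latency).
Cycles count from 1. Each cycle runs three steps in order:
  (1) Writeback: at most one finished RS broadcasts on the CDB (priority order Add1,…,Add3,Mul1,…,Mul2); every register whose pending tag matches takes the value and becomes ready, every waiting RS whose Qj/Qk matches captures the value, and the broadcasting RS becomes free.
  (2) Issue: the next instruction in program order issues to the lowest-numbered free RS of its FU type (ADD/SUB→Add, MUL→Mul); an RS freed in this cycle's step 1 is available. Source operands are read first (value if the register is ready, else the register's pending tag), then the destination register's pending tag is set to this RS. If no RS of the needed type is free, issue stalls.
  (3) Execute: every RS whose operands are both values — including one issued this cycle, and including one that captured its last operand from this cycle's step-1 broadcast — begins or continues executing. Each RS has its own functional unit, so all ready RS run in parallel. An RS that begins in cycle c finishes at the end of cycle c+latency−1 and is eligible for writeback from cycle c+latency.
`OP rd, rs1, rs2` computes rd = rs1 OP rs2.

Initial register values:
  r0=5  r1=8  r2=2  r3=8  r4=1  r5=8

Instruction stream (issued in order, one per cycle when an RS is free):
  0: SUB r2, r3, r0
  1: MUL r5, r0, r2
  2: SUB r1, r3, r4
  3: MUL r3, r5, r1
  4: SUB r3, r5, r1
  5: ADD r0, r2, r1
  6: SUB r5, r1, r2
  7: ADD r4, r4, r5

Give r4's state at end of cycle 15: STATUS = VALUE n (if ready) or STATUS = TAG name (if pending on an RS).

STATUS = VALUE 5

cycle 1: issue SUB r2<-Add1 // r0:5,r1:8,r2:Add1,r3:8,r4:1,r5:8
cycle 2: issue MUL r5<-Mul1 // r0:5,r1:8,r2:Add1,r3:8,r4:1,r5:Mul1
cycle 3: CDB Add1=3; issue SUB r1<-Add1 // r0:5,r1:Add1,r2:3,r3:8,r4:1,r5:Mul1
cycle 4: issue MUL r3<-Mul2 // r0:5,r1:Add1,r2:3,r3:Mul2,r4:1,r5:Mul1
cycle 5: CDB Add1=7; issue SUB r3<-Add1 // r0:5,r1:7,r2:3,r3:Add1,r4:1,r5:Mul1
cycle 6: issue ADD r0<-Add2 // r0:Add2,r1:7,r2:3,r3:Add1,r4:1,r5:Mul1
cycle 7: issue SUB r5<-Add3 // r0:Add2,r1:7,r2:3,r3:Add1,r4:1,r5:Add3
cycle 8: CDB Add2=10; issue ADD r4<-Add2 // r0:10,r1:7,r2:3,r3:Add1,r4:Add2,r5:Add3
cycle 9: CDB Add3=4 // r0:10,r1:7,r2:3,r3:Add1,r4:Add2,r5:4
cycle 10: CDB Mul1=15 // r0:10,r1:7,r2:3,r3:Add1,r4:Add2,r5:4
cycle 11: CDB Add2=5 // r0:10,r1:7,r2:3,r3:Add1,r4:5,r5:4
cycle 12: CDB Add1=8 // r0:10,r1:7,r2:3,r3:8,r4:5,r5:4
cycle 13: - // r0:10,r1:7,r2:3,r3:8,r4:5,r5:4
cycle 14: - // r0:10,r1:7,r2:3,r3:8,r4:5,r5:4
cycle 15: CDB Mul2=105 // r0:10,r1:7,r2:3,r3:8,r4:5,r5:4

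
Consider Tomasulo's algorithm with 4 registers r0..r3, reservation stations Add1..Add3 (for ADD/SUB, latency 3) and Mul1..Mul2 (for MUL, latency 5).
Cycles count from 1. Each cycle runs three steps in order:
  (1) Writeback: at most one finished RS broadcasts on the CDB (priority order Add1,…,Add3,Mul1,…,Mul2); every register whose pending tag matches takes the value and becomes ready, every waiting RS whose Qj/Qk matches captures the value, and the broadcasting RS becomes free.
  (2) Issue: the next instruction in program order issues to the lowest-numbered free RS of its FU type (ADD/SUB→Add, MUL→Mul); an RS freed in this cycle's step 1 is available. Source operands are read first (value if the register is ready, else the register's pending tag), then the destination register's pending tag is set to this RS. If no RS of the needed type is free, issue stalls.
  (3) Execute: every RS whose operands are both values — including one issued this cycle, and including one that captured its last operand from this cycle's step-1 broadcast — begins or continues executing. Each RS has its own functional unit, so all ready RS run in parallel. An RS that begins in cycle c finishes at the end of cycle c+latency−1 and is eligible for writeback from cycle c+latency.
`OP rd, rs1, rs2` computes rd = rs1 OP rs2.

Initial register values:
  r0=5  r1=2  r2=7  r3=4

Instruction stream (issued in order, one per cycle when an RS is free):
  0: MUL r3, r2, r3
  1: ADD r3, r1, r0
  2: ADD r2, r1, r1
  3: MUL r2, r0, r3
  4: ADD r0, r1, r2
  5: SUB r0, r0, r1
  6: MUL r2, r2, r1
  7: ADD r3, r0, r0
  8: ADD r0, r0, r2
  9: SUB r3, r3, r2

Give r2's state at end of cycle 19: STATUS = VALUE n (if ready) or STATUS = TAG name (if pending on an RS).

STATUS = VALUE 70

  c1: issue MUL r3<-Mul1  regs: r0:5,r1:2,r2:7,r3:Mul1
  c2: issue ADD r3<-Add1  regs: r0:5,r1:2,r2:7,r3:Add1
  c3: issue ADD r2<-Add2  regs: r0:5,r1:2,r2:Add2,r3:Add1
  c4: issue MUL r2<-Mul2  regs: r0:5,r1:2,r2:Mul2,r3:Add1
  c5: CDB Add1=7; issue ADD r0<-Add1  regs: r0:Add1,r1:2,r2:Mul2,r3:7
  c6: CDB Add2=4; issue SUB r0<-Add2  regs: r0:Add2,r1:2,r2:Mul2,r3:7
  c7: CDB Mul1=28; issue MUL r2<-Mul1  regs: r0:Add2,r1:2,r2:Mul1,r3:7
  c8: issue ADD r3<-Add3  regs: r0:Add2,r1:2,r2:Mul1,r3:Add3
  c9: stall  regs: r0:Add2,r1:2,r2:Mul1,r3:Add3
  c10: CDB Mul2=35; stall  regs: r0:Add2,r1:2,r2:Mul1,r3:Add3
  c11: stall  regs: r0:Add2,r1:2,r2:Mul1,r3:Add3
  c12: stall  regs: r0:Add2,r1:2,r2:Mul1,r3:Add3
  c13: CDB Add1=37; issue ADD r0<-Add1  regs: r0:Add1,r1:2,r2:Mul1,r3:Add3
  c14: stall  regs: r0:Add1,r1:2,r2:Mul1,r3:Add3
  c15: CDB Mul1=70; stall  regs: r0:Add1,r1:2,r2:70,r3:Add3
  c16: CDB Add2=35; issue SUB r3<-Add2  regs: r0:Add1,r1:2,r2:70,r3:Add2
  c17: -  regs: r0:Add1,r1:2,r2:70,r3:Add2
  c18: -  regs: r0:Add1,r1:2,r2:70,r3:Add2
  c19: CDB Add1=105  regs: r0:105,r1:2,r2:70,r3:Add2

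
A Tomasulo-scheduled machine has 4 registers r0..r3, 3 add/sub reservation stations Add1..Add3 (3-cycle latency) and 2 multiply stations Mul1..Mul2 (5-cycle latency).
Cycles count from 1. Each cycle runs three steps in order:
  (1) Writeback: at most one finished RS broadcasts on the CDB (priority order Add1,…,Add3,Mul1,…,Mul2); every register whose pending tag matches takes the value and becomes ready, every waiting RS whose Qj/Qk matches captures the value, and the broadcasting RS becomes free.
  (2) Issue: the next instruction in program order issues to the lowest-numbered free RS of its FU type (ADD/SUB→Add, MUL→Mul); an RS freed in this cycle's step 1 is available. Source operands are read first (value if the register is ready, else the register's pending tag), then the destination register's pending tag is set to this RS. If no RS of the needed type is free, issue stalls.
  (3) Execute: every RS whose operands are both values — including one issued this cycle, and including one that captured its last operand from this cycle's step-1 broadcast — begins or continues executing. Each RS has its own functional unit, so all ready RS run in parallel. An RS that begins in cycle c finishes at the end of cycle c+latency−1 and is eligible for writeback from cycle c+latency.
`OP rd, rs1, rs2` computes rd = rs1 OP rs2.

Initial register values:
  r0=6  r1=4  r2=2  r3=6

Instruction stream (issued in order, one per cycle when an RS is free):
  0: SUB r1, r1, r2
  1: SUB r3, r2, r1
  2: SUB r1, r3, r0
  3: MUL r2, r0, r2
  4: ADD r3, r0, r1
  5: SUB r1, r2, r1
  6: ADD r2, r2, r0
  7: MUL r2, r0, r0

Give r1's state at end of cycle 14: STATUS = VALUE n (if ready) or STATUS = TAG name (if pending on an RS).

STATUS = VALUE 18

  c1: issue SUB r1<-Add1  regs: r0:6,r1:Add1,r2:2,r3:6
  c2: issue SUB r3<-Add2  regs: r0:6,r1:Add1,r2:2,r3:Add2
  c3: issue SUB r1<-Add3  regs: r0:6,r1:Add3,r2:2,r3:Add2
  c4: CDB Add1=2; issue MUL r2<-Mul1  regs: r0:6,r1:Add3,r2:Mul1,r3:Add2
  c5: issue ADD r3<-Add1  regs: r0:6,r1:Add3,r2:Mul1,r3:Add1
  c6: stall  regs: r0:6,r1:Add3,r2:Mul1,r3:Add1
  c7: CDB Add2=0; issue SUB r1<-Add2  regs: r0:6,r1:Add2,r2:Mul1,r3:Add1
  c8: stall  regs: r0:6,r1:Add2,r2:Mul1,r3:Add1
  c9: CDB Mul1=12; stall  regs: r0:6,r1:Add2,r2:12,r3:Add1
  c10: CDB Add3=-6; issue ADD r2<-Add3  regs: r0:6,r1:Add2,r2:Add3,r3:Add1
  c11: issue MUL r2<-Mul1  regs: r0:6,r1:Add2,r2:Mul1,r3:Add1
  c12: -  regs: r0:6,r1:Add2,r2:Mul1,r3:Add1
  c13: CDB Add1=0  regs: r0:6,r1:Add2,r2:Mul1,r3:0
  c14: CDB Add2=18  regs: r0:6,r1:18,r2:Mul1,r3:0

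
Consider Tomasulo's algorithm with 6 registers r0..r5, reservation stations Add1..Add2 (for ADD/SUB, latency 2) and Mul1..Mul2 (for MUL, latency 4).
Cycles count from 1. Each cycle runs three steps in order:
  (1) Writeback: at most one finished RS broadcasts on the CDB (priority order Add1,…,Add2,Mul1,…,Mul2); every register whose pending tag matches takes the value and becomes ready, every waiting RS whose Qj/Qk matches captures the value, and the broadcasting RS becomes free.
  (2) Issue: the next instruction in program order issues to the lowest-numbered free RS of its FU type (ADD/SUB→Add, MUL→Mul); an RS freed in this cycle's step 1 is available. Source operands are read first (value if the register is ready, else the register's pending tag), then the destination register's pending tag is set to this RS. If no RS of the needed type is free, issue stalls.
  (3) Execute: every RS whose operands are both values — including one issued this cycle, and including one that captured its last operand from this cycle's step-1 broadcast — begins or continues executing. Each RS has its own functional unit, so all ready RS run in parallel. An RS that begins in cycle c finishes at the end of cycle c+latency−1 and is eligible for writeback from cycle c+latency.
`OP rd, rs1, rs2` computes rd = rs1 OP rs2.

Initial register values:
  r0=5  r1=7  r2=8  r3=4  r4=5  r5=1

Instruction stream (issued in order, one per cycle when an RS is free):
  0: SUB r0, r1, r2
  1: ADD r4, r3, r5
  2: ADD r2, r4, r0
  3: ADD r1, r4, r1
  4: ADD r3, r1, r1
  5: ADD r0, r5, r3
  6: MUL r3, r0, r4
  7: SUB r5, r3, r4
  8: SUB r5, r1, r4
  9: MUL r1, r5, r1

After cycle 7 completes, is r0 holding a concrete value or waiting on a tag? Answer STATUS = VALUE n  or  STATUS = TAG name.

cycle 1: issue SUB r0<-Add1 // r0:Add1,r1:7,r2:8,r3:4,r4:5,r5:1
cycle 2: issue ADD r4<-Add2 // r0:Add1,r1:7,r2:8,r3:4,r4:Add2,r5:1
cycle 3: CDB Add1=-1; issue ADD r2<-Add1 // r0:-1,r1:7,r2:Add1,r3:4,r4:Add2,r5:1
cycle 4: CDB Add2=5; issue ADD r1<-Add2 // r0:-1,r1:Add2,r2:Add1,r3:4,r4:5,r5:1
cycle 5: stall // r0:-1,r1:Add2,r2:Add1,r3:4,r4:5,r5:1
cycle 6: CDB Add1=4; issue ADD r3<-Add1 // r0:-1,r1:Add2,r2:4,r3:Add1,r4:5,r5:1
cycle 7: CDB Add2=12; issue ADD r0<-Add2 // r0:Add2,r1:12,r2:4,r3:Add1,r4:5,r5:1

STATUS = TAG Add2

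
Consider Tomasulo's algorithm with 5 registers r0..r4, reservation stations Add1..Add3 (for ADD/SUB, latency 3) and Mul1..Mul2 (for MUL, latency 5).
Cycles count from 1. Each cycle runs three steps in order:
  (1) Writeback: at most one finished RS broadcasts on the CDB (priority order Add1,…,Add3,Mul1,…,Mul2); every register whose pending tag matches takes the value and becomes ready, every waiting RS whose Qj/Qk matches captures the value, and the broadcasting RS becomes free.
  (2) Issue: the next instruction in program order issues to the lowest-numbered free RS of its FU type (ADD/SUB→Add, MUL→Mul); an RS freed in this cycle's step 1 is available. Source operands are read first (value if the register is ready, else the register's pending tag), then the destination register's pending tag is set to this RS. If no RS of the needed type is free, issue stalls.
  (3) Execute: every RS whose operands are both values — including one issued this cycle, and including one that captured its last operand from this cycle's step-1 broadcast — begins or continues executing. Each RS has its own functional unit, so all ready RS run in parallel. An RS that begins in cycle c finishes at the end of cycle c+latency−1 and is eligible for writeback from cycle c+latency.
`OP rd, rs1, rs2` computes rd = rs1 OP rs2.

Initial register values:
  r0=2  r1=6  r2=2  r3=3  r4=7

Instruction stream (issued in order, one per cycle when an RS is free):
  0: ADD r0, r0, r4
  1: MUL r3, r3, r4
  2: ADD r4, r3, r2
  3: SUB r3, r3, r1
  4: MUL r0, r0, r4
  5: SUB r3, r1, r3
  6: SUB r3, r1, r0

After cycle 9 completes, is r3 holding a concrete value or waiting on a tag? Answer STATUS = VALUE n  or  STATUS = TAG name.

STATUS = TAG Add3

  c1: issue ADD r0<-Add1  regs: r0:Add1,r1:6,r2:2,r3:3,r4:7
  c2: issue MUL r3<-Mul1  regs: r0:Add1,r1:6,r2:2,r3:Mul1,r4:7
  c3: issue ADD r4<-Add2  regs: r0:Add1,r1:6,r2:2,r3:Mul1,r4:Add2
  c4: CDB Add1=9; issue SUB r3<-Add1  regs: r0:9,r1:6,r2:2,r3:Add1,r4:Add2
  c5: issue MUL r0<-Mul2  regs: r0:Mul2,r1:6,r2:2,r3:Add1,r4:Add2
  c6: issue SUB r3<-Add3  regs: r0:Mul2,r1:6,r2:2,r3:Add3,r4:Add2
  c7: CDB Mul1=21; stall  regs: r0:Mul2,r1:6,r2:2,r3:Add3,r4:Add2
  c8: stall  regs: r0:Mul2,r1:6,r2:2,r3:Add3,r4:Add2
  c9: stall  regs: r0:Mul2,r1:6,r2:2,r3:Add3,r4:Add2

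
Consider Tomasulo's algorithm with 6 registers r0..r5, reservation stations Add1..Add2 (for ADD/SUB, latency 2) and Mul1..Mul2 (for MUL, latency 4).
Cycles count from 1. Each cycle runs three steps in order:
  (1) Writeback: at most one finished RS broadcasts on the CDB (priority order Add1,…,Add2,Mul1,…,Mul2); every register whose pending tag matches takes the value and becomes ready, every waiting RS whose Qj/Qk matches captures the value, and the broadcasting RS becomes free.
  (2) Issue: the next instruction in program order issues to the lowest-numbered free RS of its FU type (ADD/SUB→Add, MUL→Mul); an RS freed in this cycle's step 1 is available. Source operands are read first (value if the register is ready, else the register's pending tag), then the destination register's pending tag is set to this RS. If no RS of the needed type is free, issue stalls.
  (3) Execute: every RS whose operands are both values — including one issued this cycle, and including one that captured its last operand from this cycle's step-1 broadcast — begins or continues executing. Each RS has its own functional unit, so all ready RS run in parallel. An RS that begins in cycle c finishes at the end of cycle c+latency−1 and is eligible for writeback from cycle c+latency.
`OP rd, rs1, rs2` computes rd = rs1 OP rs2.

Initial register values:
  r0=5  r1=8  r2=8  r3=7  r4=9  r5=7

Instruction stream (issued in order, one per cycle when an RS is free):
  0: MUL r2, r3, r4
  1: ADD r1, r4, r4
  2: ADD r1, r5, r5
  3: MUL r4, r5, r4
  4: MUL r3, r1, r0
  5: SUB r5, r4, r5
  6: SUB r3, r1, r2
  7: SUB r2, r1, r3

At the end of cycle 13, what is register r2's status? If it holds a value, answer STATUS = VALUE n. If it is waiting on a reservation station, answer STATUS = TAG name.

STATUS = VALUE 63

cycle 1: issue MUL r2<-Mul1 // r0:5,r1:8,r2:Mul1,r3:7,r4:9,r5:7
cycle 2: issue ADD r1<-Add1 // r0:5,r1:Add1,r2:Mul1,r3:7,r4:9,r5:7
cycle 3: issue ADD r1<-Add2 // r0:5,r1:Add2,r2:Mul1,r3:7,r4:9,r5:7
cycle 4: CDB Add1=18; issue MUL r4<-Mul2 // r0:5,r1:Add2,r2:Mul1,r3:7,r4:Mul2,r5:7
cycle 5: CDB Add2=14; stall // r0:5,r1:14,r2:Mul1,r3:7,r4:Mul2,r5:7
cycle 6: CDB Mul1=63; issue MUL r3<-Mul1 // r0:5,r1:14,r2:63,r3:Mul1,r4:Mul2,r5:7
cycle 7: issue SUB r5<-Add1 // r0:5,r1:14,r2:63,r3:Mul1,r4:Mul2,r5:Add1
cycle 8: CDB Mul2=63; issue SUB r3<-Add2 // r0:5,r1:14,r2:63,r3:Add2,r4:63,r5:Add1
cycle 9: stall // r0:5,r1:14,r2:63,r3:Add2,r4:63,r5:Add1
cycle 10: CDB Add1=56; issue SUB r2<-Add1 // r0:5,r1:14,r2:Add1,r3:Add2,r4:63,r5:56
cycle 11: CDB Add2=-49 // r0:5,r1:14,r2:Add1,r3:-49,r4:63,r5:56
cycle 12: CDB Mul1=70 // r0:5,r1:14,r2:Add1,r3:-49,r4:63,r5:56
cycle 13: CDB Add1=63 // r0:5,r1:14,r2:63,r3:-49,r4:63,r5:56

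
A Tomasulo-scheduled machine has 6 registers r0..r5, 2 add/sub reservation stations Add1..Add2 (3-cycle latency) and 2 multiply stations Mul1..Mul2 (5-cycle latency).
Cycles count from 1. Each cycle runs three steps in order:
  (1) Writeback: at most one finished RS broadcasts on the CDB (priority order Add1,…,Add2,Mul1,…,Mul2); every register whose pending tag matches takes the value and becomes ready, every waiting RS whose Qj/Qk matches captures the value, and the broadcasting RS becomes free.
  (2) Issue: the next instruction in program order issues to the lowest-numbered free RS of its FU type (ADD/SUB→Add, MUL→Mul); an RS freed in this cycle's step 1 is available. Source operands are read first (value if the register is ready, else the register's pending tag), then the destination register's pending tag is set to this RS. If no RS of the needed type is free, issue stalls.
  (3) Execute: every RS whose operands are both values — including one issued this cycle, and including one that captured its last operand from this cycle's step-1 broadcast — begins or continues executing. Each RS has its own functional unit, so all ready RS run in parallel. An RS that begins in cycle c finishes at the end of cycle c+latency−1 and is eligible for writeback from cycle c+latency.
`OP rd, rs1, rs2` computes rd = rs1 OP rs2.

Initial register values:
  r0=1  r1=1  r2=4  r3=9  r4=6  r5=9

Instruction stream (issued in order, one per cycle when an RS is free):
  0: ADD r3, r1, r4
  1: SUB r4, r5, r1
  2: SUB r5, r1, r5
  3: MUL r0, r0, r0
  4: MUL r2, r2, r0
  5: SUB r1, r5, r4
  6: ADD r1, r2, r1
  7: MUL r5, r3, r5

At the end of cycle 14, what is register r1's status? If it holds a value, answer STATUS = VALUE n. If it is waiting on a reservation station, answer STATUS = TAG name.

STATUS = TAG Add2

  c1: issue ADD r3<-Add1  regs: r0:1,r1:1,r2:4,r3:Add1,r4:6,r5:9
  c2: issue SUB r4<-Add2  regs: r0:1,r1:1,r2:4,r3:Add1,r4:Add2,r5:9
  c3: stall  regs: r0:1,r1:1,r2:4,r3:Add1,r4:Add2,r5:9
  c4: CDB Add1=7; issue SUB r5<-Add1  regs: r0:1,r1:1,r2:4,r3:7,r4:Add2,r5:Add1
  c5: CDB Add2=8; issue MUL r0<-Mul1  regs: r0:Mul1,r1:1,r2:4,r3:7,r4:8,r5:Add1
  c6: issue MUL r2<-Mul2  regs: r0:Mul1,r1:1,r2:Mul2,r3:7,r4:8,r5:Add1
  c7: CDB Add1=-8; issue SUB r1<-Add1  regs: r0:Mul1,r1:Add1,r2:Mul2,r3:7,r4:8,r5:-8
  c8: issue ADD r1<-Add2  regs: r0:Mul1,r1:Add2,r2:Mul2,r3:7,r4:8,r5:-8
  c9: stall  regs: r0:Mul1,r1:Add2,r2:Mul2,r3:7,r4:8,r5:-8
  c10: CDB Add1=-16; stall  regs: r0:Mul1,r1:Add2,r2:Mul2,r3:7,r4:8,r5:-8
  c11: CDB Mul1=1; issue MUL r5<-Mul1  regs: r0:1,r1:Add2,r2:Mul2,r3:7,r4:8,r5:Mul1
  c12: -  regs: r0:1,r1:Add2,r2:Mul2,r3:7,r4:8,r5:Mul1
  c13: -  regs: r0:1,r1:Add2,r2:Mul2,r3:7,r4:8,r5:Mul1
  c14: -  regs: r0:1,r1:Add2,r2:Mul2,r3:7,r4:8,r5:Mul1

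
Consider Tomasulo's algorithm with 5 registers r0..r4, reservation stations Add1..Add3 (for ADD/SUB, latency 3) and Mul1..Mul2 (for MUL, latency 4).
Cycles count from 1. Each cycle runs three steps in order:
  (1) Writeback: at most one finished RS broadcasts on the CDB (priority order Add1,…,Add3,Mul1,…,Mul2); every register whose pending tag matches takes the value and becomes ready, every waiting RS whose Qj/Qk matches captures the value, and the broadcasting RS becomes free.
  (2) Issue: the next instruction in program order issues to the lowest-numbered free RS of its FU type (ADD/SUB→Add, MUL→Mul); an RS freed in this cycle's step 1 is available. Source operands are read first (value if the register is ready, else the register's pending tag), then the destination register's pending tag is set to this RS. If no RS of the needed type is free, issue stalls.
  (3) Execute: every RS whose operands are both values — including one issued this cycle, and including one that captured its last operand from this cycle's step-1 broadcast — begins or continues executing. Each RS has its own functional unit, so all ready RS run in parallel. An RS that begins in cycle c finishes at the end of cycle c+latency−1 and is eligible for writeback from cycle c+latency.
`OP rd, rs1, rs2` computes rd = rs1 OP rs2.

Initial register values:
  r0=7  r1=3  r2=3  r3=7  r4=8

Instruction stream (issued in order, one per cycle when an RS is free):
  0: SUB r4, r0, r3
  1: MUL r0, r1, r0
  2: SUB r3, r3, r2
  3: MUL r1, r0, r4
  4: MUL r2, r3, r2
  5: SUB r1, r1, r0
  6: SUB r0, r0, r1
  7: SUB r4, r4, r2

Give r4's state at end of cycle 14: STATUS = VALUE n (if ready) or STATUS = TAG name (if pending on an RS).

cycle 1: issue SUB r4<-Add1 // r0:7,r1:3,r2:3,r3:7,r4:Add1
cycle 2: issue MUL r0<-Mul1 // r0:Mul1,r1:3,r2:3,r3:7,r4:Add1
cycle 3: issue SUB r3<-Add2 // r0:Mul1,r1:3,r2:3,r3:Add2,r4:Add1
cycle 4: CDB Add1=0; issue MUL r1<-Mul2 // r0:Mul1,r1:Mul2,r2:3,r3:Add2,r4:0
cycle 5: stall // r0:Mul1,r1:Mul2,r2:3,r3:Add2,r4:0
cycle 6: CDB Add2=4; stall // r0:Mul1,r1:Mul2,r2:3,r3:4,r4:0
cycle 7: CDB Mul1=21; issue MUL r2<-Mul1 // r0:21,r1:Mul2,r2:Mul1,r3:4,r4:0
cycle 8: issue SUB r1<-Add1 // r0:21,r1:Add1,r2:Mul1,r3:4,r4:0
cycle 9: issue SUB r0<-Add2 // r0:Add2,r1:Add1,r2:Mul1,r3:4,r4:0
cycle 10: issue SUB r4<-Add3 // r0:Add2,r1:Add1,r2:Mul1,r3:4,r4:Add3
cycle 11: CDB Mul1=12 // r0:Add2,r1:Add1,r2:12,r3:4,r4:Add3
cycle 12: CDB Mul2=0 // r0:Add2,r1:Add1,r2:12,r3:4,r4:Add3
cycle 13: - // r0:Add2,r1:Add1,r2:12,r3:4,r4:Add3
cycle 14: CDB Add3=-12 // r0:Add2,r1:Add1,r2:12,r3:4,r4:-12

STATUS = VALUE -12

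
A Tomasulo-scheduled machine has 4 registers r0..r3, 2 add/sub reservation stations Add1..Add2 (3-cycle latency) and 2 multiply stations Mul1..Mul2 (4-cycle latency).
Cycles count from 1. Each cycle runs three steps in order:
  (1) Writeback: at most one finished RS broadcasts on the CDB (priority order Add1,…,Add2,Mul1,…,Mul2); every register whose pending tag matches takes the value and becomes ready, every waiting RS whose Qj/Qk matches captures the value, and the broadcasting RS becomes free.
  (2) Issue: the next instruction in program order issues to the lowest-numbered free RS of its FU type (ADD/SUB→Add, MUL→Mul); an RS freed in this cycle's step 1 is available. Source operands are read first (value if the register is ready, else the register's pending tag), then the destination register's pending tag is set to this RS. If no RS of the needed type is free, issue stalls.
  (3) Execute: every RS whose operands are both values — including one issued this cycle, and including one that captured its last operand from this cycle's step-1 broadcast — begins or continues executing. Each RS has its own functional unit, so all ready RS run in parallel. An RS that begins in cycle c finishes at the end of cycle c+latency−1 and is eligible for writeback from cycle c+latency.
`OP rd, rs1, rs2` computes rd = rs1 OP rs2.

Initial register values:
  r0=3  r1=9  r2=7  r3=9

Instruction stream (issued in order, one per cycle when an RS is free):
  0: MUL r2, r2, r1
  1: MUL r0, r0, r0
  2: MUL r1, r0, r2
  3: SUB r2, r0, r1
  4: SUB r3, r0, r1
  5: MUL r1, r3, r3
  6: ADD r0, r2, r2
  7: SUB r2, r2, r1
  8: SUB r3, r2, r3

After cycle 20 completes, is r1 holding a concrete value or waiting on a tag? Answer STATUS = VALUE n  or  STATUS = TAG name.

STATUS = VALUE 311364

cycle 1: issue MUL r2<-Mul1 // r0:3,r1:9,r2:Mul1,r3:9
cycle 2: issue MUL r0<-Mul2 // r0:Mul2,r1:9,r2:Mul1,r3:9
cycle 3: stall // r0:Mul2,r1:9,r2:Mul1,r3:9
cycle 4: stall // r0:Mul2,r1:9,r2:Mul1,r3:9
cycle 5: CDB Mul1=63; issue MUL r1<-Mul1 // r0:Mul2,r1:Mul1,r2:63,r3:9
cycle 6: CDB Mul2=9; issue SUB r2<-Add1 // r0:9,r1:Mul1,r2:Add1,r3:9
cycle 7: issue SUB r3<-Add2 // r0:9,r1:Mul1,r2:Add1,r3:Add2
cycle 8: issue MUL r1<-Mul2 // r0:9,r1:Mul2,r2:Add1,r3:Add2
cycle 9: stall // r0:9,r1:Mul2,r2:Add1,r3:Add2
cycle 10: CDB Mul1=567; stall // r0:9,r1:Mul2,r2:Add1,r3:Add2
cycle 11: stall // r0:9,r1:Mul2,r2:Add1,r3:Add2
cycle 12: stall // r0:9,r1:Mul2,r2:Add1,r3:Add2
cycle 13: CDB Add1=-558; issue ADD r0<-Add1 // r0:Add1,r1:Mul2,r2:-558,r3:Add2
cycle 14: CDB Add2=-558; issue SUB r2<-Add2 // r0:Add1,r1:Mul2,r2:Add2,r3:-558
cycle 15: stall // r0:Add1,r1:Mul2,r2:Add2,r3:-558
cycle 16: CDB Add1=-1116; issue SUB r3<-Add1 // r0:-1116,r1:Mul2,r2:Add2,r3:Add1
cycle 17: - // r0:-1116,r1:Mul2,r2:Add2,r3:Add1
cycle 18: CDB Mul2=311364 // r0:-1116,r1:311364,r2:Add2,r3:Add1
cycle 19: - // r0:-1116,r1:311364,r2:Add2,r3:Add1
cycle 20: - // r0:-1116,r1:311364,r2:Add2,r3:Add1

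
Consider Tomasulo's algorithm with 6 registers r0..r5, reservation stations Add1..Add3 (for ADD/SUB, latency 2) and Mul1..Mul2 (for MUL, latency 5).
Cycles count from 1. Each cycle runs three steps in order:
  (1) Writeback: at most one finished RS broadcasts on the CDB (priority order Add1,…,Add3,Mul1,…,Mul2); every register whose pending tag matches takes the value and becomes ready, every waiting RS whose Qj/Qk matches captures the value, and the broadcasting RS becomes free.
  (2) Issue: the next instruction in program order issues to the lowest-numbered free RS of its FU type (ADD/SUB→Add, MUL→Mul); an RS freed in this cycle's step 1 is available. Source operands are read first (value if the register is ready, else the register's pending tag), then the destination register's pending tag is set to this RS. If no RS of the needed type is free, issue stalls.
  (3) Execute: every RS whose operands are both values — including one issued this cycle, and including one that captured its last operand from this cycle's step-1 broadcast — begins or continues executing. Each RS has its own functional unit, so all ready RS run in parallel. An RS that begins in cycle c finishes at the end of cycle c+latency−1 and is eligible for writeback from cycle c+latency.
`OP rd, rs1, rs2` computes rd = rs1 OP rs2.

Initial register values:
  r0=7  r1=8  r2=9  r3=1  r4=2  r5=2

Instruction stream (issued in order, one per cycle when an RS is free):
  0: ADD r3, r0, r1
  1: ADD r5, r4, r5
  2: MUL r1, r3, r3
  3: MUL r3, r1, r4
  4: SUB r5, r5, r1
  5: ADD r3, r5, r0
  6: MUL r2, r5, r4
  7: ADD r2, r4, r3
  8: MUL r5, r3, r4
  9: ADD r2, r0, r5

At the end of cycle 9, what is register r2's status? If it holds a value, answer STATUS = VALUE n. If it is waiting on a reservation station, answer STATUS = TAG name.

cycle 1: issue ADD r3<-Add1 // r0:7,r1:8,r2:9,r3:Add1,r4:2,r5:2
cycle 2: issue ADD r5<-Add2 // r0:7,r1:8,r2:9,r3:Add1,r4:2,r5:Add2
cycle 3: CDB Add1=15; issue MUL r1<-Mul1 // r0:7,r1:Mul1,r2:9,r3:15,r4:2,r5:Add2
cycle 4: CDB Add2=4; issue MUL r3<-Mul2 // r0:7,r1:Mul1,r2:9,r3:Mul2,r4:2,r5:4
cycle 5: issue SUB r5<-Add1 // r0:7,r1:Mul1,r2:9,r3:Mul2,r4:2,r5:Add1
cycle 6: issue ADD r3<-Add2 // r0:7,r1:Mul1,r2:9,r3:Add2,r4:2,r5:Add1
cycle 7: stall // r0:7,r1:Mul1,r2:9,r3:Add2,r4:2,r5:Add1
cycle 8: CDB Mul1=225; issue MUL r2<-Mul1 // r0:7,r1:225,r2:Mul1,r3:Add2,r4:2,r5:Add1
cycle 9: issue ADD r2<-Add3 // r0:7,r1:225,r2:Add3,r3:Add2,r4:2,r5:Add1

STATUS = TAG Add3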